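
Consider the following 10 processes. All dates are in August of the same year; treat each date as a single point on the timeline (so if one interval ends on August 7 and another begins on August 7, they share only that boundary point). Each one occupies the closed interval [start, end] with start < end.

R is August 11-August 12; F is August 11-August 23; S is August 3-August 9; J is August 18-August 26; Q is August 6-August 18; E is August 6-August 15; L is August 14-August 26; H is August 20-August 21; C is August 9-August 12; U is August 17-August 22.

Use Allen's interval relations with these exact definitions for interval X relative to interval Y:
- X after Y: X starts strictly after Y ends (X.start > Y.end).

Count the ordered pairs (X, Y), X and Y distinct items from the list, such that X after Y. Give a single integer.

Checking all 90 ordered pairs for relation 'after'; matching pairs in alphabetical order:
(F, S): F after S ✓
(H, C): H after C ✓
(H, E): H after E ✓
(H, Q): H after Q ✓
(H, R): H after R ✓
(H, S): H after S ✓
(J, C): J after C ✓
(J, E): J after E ✓
(J, R): J after R ✓
(J, S): J after S ✓
(L, C): L after C ✓
(L, R): L after R ✓
(L, S): L after S ✓
(R, S): R after S ✓
(U, C): U after C ✓
(U, E): U after E ✓
(U, R): U after R ✓
(U, S): U after S ✓
Count: 18.

18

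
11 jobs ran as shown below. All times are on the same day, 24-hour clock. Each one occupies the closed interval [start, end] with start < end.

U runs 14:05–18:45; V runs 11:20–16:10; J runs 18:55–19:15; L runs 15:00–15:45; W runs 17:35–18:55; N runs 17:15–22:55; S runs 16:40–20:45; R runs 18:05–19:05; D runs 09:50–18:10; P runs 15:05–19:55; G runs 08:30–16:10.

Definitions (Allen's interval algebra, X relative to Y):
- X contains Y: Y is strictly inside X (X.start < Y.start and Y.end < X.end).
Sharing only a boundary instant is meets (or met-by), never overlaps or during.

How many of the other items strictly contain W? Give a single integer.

Target W = [17:35, 18:55].
D [09:50, 18:10] → overlaps → no.
G [08:30, 16:10] → before → no.
J [18:55, 19:15] → met-by → no.
L [15:00, 15:45] → before → no.
N [17:15, 22:55] → contains → counts.
P [15:05, 19:55] → contains → counts.
R [18:05, 19:05] → overlapped-by → no.
S [16:40, 20:45] → contains → counts.
U [14:05, 18:45] → overlaps → no.
V [11:20, 16:10] → before → no.
Total: 3.

3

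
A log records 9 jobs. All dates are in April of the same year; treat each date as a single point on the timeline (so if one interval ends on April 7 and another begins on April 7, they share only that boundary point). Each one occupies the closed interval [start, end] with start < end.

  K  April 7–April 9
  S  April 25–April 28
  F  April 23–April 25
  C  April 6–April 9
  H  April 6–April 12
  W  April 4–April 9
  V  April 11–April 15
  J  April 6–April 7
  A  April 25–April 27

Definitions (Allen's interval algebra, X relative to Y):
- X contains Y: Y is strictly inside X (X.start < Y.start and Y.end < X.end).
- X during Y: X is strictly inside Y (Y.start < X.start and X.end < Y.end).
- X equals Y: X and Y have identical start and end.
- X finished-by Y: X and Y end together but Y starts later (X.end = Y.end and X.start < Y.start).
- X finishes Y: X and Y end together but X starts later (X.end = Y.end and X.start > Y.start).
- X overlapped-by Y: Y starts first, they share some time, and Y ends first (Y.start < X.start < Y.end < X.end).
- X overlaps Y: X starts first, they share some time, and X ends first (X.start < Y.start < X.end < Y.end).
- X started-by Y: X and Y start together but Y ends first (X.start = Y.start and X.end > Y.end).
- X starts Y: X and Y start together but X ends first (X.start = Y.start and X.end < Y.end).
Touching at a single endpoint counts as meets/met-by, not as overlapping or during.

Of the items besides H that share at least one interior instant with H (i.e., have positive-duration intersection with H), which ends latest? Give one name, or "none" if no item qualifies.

Target H = [April 6, April 12].
A [April 25, April 27] → after → excluded.
C [April 6, April 9] → starts → candidate.
F [April 23, April 25] → after → excluded.
J [April 6, April 7] → starts → candidate.
K [April 7, April 9] → during → candidate.
S [April 25, April 28] → after → excluded.
V [April 11, April 15] → overlapped-by → candidate.
W [April 4, April 9] → overlaps → candidate.
Among candidates, latest end is April 15 → V.

V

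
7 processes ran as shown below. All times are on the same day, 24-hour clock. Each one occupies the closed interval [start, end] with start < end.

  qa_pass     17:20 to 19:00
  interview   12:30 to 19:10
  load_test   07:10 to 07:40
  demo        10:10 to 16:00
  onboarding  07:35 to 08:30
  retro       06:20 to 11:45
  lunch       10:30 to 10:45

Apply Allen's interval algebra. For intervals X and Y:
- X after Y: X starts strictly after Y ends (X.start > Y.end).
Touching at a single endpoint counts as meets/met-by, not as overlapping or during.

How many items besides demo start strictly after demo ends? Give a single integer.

1

Target demo = [10:10, 16:00].
interview [12:30, 19:10] → overlapped-by → no.
load_test [07:10, 07:40] → before → no.
lunch [10:30, 10:45] → during → no.
onboarding [07:35, 08:30] → before → no.
qa_pass [17:20, 19:00] → after → counts.
retro [06:20, 11:45] → overlaps → no.
Total: 1.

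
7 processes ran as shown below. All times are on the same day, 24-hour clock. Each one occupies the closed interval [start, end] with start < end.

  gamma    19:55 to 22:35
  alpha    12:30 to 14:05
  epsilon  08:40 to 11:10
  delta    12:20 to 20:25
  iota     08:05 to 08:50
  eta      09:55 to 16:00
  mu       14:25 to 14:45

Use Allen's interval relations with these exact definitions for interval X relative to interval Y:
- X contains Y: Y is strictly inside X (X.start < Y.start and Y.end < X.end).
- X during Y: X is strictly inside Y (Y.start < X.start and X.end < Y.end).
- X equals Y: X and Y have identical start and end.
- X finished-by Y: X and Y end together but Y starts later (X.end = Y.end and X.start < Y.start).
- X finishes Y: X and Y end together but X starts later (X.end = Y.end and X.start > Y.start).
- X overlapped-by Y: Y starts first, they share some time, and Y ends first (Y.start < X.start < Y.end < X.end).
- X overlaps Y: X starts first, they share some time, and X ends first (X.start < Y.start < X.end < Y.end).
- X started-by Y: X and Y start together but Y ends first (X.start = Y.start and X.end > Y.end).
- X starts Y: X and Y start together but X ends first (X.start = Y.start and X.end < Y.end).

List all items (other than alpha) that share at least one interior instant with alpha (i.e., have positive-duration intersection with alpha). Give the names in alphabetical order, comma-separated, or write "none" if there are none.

Target alpha = [12:30, 14:05].
delta [12:20, 20:25] → contains → yes.
epsilon [08:40, 11:10] → before → no.
eta [09:55, 16:00] → contains → yes.
gamma [19:55, 22:35] → after → no.
iota [08:05, 08:50] → before → no.
mu [14:25, 14:45] → after → no.
Result: delta, eta.

delta, eta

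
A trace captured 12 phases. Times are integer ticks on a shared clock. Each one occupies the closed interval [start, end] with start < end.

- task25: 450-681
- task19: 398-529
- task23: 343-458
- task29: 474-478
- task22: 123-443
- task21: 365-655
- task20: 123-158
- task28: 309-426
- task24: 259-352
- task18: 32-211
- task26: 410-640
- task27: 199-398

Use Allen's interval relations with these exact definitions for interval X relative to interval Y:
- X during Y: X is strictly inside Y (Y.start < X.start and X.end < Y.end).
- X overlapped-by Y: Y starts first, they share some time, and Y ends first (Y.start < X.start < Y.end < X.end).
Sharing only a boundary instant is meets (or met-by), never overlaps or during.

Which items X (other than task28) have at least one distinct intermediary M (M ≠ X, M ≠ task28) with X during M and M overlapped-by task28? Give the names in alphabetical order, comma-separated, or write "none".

Target task28 = [309, 426].
Intermediaries M with M overlapped-by task28: task19, task21, task23, task26.
Via task19 — items with X during task19: task29.
Via task21 — items with X during task21: task19, task26, task29.
Via task23 — items with X during task23: none.
Via task26 — items with X during task26: task29.
Union: task19, task26, task29.

task19, task26, task29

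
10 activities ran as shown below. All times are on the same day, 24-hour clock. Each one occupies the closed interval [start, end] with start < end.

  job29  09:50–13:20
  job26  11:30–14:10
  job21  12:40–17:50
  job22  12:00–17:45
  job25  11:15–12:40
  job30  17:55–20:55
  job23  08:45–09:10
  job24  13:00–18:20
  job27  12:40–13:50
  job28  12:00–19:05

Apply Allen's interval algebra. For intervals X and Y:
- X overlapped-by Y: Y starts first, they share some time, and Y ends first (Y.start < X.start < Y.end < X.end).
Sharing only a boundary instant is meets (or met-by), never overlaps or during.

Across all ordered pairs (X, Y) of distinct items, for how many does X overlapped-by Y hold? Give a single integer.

Checking all 90 ordered pairs for relation 'overlapped-by'; matching pairs in alphabetical order:
(job21, job22): job21 overlapped-by job22 ✓
(job21, job26): job21 overlapped-by job26 ✓
(job21, job29): job21 overlapped-by job29 ✓
(job22, job25): job22 overlapped-by job25 ✓
(job22, job26): job22 overlapped-by job26 ✓
(job22, job29): job22 overlapped-by job29 ✓
(job24, job21): job24 overlapped-by job21 ✓
(job24, job22): job24 overlapped-by job22 ✓
(job24, job26): job24 overlapped-by job26 ✓
(job24, job27): job24 overlapped-by job27 ✓
(job24, job29): job24 overlapped-by job29 ✓
(job26, job25): job26 overlapped-by job25 ✓
(job26, job29): job26 overlapped-by job29 ✓
(job27, job29): job27 overlapped-by job29 ✓
(job28, job25): job28 overlapped-by job25 ✓
(job28, job26): job28 overlapped-by job26 ✓
(job28, job29): job28 overlapped-by job29 ✓
(job30, job24): job30 overlapped-by job24 ✓
(job30, job28): job30 overlapped-by job28 ✓
Count: 19.

19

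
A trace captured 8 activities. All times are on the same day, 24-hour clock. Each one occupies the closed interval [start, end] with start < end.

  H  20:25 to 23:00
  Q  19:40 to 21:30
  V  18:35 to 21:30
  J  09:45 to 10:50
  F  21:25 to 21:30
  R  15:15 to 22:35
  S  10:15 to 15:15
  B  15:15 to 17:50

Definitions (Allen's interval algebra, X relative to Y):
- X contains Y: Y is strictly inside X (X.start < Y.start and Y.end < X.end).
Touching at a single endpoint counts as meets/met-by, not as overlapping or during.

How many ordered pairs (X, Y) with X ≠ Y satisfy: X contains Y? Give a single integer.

Checking all 56 ordered pairs for relation 'contains'; matching pairs in alphabetical order:
(H, F): H contains F ✓
(R, F): R contains F ✓
(R, Q): R contains Q ✓
(R, V): R contains V ✓
Count: 4.

4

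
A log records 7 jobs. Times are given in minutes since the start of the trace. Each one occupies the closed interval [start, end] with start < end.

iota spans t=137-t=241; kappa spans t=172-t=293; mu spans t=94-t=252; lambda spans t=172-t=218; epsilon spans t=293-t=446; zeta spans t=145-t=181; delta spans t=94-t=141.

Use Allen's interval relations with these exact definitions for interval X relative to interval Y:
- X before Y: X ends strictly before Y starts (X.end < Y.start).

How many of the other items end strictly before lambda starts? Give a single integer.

Target lambda = [t=172, t=218].
delta [t=94, t=141] → before → counts.
epsilon [t=293, t=446] → after → no.
iota [t=137, t=241] → contains → no.
kappa [t=172, t=293] → started-by → no.
mu [t=94, t=252] → contains → no.
zeta [t=145, t=181] → overlaps → no.
Total: 1.

1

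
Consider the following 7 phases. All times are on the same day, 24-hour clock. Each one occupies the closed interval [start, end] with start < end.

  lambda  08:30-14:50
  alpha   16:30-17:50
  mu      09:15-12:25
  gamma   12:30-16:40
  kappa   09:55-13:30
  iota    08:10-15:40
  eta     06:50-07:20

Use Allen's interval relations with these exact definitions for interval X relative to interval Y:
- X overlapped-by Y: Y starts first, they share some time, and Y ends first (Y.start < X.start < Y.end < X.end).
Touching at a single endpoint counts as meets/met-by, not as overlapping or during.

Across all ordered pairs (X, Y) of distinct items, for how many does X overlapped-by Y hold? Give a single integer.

5

Checking all 42 ordered pairs for relation 'overlapped-by'; matching pairs in alphabetical order:
(alpha, gamma): alpha overlapped-by gamma ✓
(gamma, iota): gamma overlapped-by iota ✓
(gamma, kappa): gamma overlapped-by kappa ✓
(gamma, lambda): gamma overlapped-by lambda ✓
(kappa, mu): kappa overlapped-by mu ✓
Count: 5.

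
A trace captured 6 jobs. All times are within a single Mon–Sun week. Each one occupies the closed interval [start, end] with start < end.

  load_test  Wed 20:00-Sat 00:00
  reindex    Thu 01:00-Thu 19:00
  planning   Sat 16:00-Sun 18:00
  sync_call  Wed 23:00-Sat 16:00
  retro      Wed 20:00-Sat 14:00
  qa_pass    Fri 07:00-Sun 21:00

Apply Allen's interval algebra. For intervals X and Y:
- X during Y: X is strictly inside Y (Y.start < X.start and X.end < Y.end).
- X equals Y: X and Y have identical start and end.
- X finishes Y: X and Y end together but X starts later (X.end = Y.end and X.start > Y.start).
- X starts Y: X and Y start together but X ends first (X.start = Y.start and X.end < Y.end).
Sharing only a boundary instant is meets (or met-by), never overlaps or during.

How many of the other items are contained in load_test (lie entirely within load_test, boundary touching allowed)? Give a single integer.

Target load_test = [Wed 20:00, Sat 00:00].
planning [Sat 16:00, Sun 18:00] → after → no.
qa_pass [Fri 07:00, Sun 21:00] → overlapped-by → no.
reindex [Thu 01:00, Thu 19:00] → during → counts.
retro [Wed 20:00, Sat 14:00] → started-by → no.
sync_call [Wed 23:00, Sat 16:00] → overlapped-by → no.
Total: 1.

1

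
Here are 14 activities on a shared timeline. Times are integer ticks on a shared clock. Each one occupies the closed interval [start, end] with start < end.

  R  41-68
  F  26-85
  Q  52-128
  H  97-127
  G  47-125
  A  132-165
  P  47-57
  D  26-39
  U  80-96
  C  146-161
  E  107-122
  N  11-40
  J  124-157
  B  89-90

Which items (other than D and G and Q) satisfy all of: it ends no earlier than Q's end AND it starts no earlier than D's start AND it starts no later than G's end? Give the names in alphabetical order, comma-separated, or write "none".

J

Conditions: its end is no earlier than Q's end (X.end >= 128) AND its start is no earlier than D's start (X.start >= 26) AND its start is no later than G's end (X.start <= 125).
A: end 165 >= 128? ✓; start 132 >= 26? ✓; start 132 <= 125? ✗ → no.
B: end 90 >= 128? ✗; start 89 >= 26? ✓; start 89 <= 125? ✓ → no.
C: end 161 >= 128? ✓; start 146 >= 26? ✓; start 146 <= 125? ✗ → no.
E: end 122 >= 128? ✗; start 107 >= 26? ✓; start 107 <= 125? ✓ → no.
F: end 85 >= 128? ✗; start 26 >= 26? ✓; start 26 <= 125? ✓ → no.
H: end 127 >= 128? ✗; start 97 >= 26? ✓; start 97 <= 125? ✓ → no.
J: end 157 >= 128? ✓; start 124 >= 26? ✓; start 124 <= 125? ✓ → yes.
N: end 40 >= 128? ✗; start 11 >= 26? ✗; start 11 <= 125? ✓ → no.
P: end 57 >= 128? ✗; start 47 >= 26? ✓; start 47 <= 125? ✓ → no.
R: end 68 >= 128? ✗; start 41 >= 26? ✓; start 41 <= 125? ✓ → no.
U: end 96 >= 128? ✗; start 80 >= 26? ✓; start 80 <= 125? ✓ → no.
Result: J.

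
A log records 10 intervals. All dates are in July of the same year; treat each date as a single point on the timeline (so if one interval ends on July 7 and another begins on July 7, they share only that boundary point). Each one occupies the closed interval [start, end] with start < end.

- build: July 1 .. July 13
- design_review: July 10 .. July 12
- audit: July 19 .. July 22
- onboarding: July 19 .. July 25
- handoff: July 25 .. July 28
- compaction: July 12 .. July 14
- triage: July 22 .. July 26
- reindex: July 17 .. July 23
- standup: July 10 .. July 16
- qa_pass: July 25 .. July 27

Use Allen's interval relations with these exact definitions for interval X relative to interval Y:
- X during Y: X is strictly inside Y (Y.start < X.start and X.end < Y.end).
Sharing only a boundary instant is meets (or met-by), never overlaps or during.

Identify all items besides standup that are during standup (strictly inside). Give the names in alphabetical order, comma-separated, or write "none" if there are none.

compaction

Target standup = [July 10, July 16].
audit [July 19, July 22] → after → no.
build [July 1, July 13] → overlaps → no.
compaction [July 12, July 14] → during → yes.
design_review [July 10, July 12] → starts → no.
handoff [July 25, July 28] → after → no.
onboarding [July 19, July 25] → after → no.
qa_pass [July 25, July 27] → after → no.
reindex [July 17, July 23] → after → no.
triage [July 22, July 26] → after → no.
Result: compaction.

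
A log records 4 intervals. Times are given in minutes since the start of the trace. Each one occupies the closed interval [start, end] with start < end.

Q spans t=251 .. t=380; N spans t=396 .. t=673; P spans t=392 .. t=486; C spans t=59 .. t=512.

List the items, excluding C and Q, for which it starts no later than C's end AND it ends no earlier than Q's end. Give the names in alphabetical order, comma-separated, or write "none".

N, P

Conditions: its start is no later than C's end (X.start <= t=512) AND its end is no earlier than Q's end (X.end >= t=380).
N: start t=396 <= t=512? ✓; end t=673 >= t=380? ✓ → yes.
P: start t=392 <= t=512? ✓; end t=486 >= t=380? ✓ → yes.
Result: N, P.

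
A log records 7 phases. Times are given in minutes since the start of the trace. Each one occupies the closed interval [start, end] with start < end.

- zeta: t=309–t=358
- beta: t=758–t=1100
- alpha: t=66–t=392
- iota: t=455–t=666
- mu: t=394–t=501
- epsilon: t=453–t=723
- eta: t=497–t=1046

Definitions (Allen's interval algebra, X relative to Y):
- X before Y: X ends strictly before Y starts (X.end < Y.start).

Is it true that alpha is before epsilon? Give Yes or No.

Yes

alpha = [t=66, t=392], epsilon = [t=453, t=723].
Actual relation of alpha to epsilon: before.
Asked whether 'before' holds → Yes.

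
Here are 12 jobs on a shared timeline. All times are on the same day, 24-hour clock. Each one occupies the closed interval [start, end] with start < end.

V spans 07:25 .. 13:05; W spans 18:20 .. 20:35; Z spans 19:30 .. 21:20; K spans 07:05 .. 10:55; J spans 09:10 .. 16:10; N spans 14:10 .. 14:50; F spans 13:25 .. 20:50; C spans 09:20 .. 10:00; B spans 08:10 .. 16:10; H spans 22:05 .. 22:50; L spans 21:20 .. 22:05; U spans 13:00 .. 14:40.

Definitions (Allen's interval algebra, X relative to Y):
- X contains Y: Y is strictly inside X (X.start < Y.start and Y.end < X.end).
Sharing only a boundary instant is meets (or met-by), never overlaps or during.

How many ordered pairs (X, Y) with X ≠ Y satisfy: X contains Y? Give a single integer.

Checking all 132 ordered pairs for relation 'contains'; matching pairs in alphabetical order:
(B, C): B contains C ✓
(B, N): B contains N ✓
(B, U): B contains U ✓
(F, N): F contains N ✓
(F, W): F contains W ✓
(J, C): J contains C ✓
(J, N): J contains N ✓
(J, U): J contains U ✓
(K, C): K contains C ✓
(V, C): V contains C ✓
Count: 10.

10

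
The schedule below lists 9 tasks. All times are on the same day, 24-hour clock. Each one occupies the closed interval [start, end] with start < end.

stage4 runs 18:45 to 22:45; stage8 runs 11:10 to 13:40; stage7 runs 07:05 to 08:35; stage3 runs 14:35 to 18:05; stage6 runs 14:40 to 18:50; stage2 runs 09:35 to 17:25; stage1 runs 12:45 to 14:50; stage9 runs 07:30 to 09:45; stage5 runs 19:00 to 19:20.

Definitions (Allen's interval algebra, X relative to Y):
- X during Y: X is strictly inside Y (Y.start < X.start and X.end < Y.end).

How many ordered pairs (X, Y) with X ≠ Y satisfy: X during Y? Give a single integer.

Checking all 72 ordered pairs for relation 'during'; matching pairs in alphabetical order:
(stage1, stage2): stage1 during stage2 ✓
(stage5, stage4): stage5 during stage4 ✓
(stage8, stage2): stage8 during stage2 ✓
Count: 3.

3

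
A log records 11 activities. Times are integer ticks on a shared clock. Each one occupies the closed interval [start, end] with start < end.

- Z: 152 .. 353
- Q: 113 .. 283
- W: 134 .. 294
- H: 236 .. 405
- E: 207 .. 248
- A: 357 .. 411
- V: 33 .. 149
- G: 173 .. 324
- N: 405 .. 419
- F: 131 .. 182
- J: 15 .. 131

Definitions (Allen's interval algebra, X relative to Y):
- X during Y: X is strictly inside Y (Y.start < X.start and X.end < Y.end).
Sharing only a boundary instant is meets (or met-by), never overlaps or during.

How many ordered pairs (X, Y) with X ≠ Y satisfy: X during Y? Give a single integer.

6

Checking all 110 ordered pairs for relation 'during'; matching pairs in alphabetical order:
(E, G): E during G ✓
(E, Q): E during Q ✓
(E, W): E during W ✓
(E, Z): E during Z ✓
(F, Q): F during Q ✓
(G, Z): G during Z ✓
Count: 6.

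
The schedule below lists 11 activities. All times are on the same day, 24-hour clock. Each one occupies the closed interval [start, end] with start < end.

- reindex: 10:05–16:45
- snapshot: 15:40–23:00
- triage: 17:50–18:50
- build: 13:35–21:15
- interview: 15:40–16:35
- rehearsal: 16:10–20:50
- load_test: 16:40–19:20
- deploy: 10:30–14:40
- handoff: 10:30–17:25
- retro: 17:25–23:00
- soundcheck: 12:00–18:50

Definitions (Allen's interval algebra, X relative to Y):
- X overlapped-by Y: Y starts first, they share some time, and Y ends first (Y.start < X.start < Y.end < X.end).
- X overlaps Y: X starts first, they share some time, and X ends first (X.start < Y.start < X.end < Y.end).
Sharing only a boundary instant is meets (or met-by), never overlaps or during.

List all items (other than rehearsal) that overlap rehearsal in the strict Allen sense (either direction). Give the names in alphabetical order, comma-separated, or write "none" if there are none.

Target rehearsal = [16:10, 20:50].
build [13:35, 21:15] → contains → no.
deploy [10:30, 14:40] → before → no.
handoff [10:30, 17:25] → overlaps → yes.
interview [15:40, 16:35] → overlaps → yes.
load_test [16:40, 19:20] → during → no.
reindex [10:05, 16:45] → overlaps → yes.
retro [17:25, 23:00] → overlapped-by → yes.
snapshot [15:40, 23:00] → contains → no.
soundcheck [12:00, 18:50] → overlaps → yes.
triage [17:50, 18:50] → during → no.
Result: handoff, interview, reindex, retro, soundcheck.

handoff, interview, reindex, retro, soundcheck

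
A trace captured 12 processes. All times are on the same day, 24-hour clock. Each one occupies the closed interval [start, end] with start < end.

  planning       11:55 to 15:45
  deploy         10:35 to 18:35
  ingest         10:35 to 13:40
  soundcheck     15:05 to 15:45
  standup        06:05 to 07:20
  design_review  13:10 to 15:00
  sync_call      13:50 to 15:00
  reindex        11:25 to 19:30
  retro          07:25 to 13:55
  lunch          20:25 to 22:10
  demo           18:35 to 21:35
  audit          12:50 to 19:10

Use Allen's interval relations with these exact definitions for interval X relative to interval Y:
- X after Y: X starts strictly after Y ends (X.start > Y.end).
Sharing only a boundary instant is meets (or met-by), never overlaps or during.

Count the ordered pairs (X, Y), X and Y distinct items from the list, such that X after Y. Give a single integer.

Checking all 132 ordered pairs for relation 'after'; matching pairs in alphabetical order:
(audit, standup): audit after standup ✓
(demo, design_review): demo after design_review ✓
(demo, ingest): demo after ingest ✓
(demo, planning): demo after planning ✓
(demo, retro): demo after retro ✓
(demo, soundcheck): demo after soundcheck ✓
(demo, standup): demo after standup ✓
(demo, sync_call): demo after sync_call ✓
(deploy, standup): deploy after standup ✓
(design_review, standup): design_review after standup ✓
(ingest, standup): ingest after standup ✓
(lunch, audit): lunch after audit ✓
(lunch, deploy): lunch after deploy ✓
(lunch, design_review): lunch after design_review ✓
(lunch, ingest): lunch after ingest ✓
(lunch, planning): lunch after planning ✓
(lunch, reindex): lunch after reindex ✓
(lunch, retro): lunch after retro ✓
(lunch, soundcheck): lunch after soundcheck ✓
(lunch, standup): lunch after standup ✓
(lunch, sync_call): lunch after sync_call ✓
(planning, standup): planning after standup ✓
(reindex, standup): reindex after standup ✓
(retro, standup): retro after standup ✓
... plus 7 further pairs not listed.
Count: 31.

31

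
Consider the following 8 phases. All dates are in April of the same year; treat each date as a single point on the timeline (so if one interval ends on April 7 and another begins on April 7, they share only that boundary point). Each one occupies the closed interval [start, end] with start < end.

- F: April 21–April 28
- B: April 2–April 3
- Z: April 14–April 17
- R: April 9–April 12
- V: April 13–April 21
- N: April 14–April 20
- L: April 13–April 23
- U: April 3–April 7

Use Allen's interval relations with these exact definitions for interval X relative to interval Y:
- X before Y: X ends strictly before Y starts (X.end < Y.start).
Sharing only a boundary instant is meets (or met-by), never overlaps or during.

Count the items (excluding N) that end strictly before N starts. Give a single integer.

Target N = [April 14, April 20].
B [April 2, April 3] → before → counts.
F [April 21, April 28] → after → no.
L [April 13, April 23] → contains → no.
R [April 9, April 12] → before → counts.
U [April 3, April 7] → before → counts.
V [April 13, April 21] → contains → no.
Z [April 14, April 17] → starts → no.
Total: 3.

3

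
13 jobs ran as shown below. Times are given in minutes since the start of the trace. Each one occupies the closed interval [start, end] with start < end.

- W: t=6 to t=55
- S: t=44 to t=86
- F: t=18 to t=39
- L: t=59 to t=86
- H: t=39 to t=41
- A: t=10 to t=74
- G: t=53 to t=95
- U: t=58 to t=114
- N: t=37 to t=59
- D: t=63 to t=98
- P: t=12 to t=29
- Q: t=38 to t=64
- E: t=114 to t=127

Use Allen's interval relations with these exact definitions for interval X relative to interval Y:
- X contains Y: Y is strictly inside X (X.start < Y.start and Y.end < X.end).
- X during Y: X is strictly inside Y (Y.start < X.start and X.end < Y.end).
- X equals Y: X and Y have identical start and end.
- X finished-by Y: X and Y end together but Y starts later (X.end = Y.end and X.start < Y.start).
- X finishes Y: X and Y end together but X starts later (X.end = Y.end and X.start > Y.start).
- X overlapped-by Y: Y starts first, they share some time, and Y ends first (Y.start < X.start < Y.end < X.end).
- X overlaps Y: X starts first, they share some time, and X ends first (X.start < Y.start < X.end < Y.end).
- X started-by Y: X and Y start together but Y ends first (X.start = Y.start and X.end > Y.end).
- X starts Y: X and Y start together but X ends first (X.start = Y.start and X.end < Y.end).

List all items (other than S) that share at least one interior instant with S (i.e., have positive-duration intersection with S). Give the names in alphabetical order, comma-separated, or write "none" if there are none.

Target S = [t=44, t=86].
A [t=10, t=74] → overlaps → yes.
D [t=63, t=98] → overlapped-by → yes.
E [t=114, t=127] → after → no.
F [t=18, t=39] → before → no.
G [t=53, t=95] → overlapped-by → yes.
H [t=39, t=41] → before → no.
L [t=59, t=86] → finishes → yes.
N [t=37, t=59] → overlaps → yes.
P [t=12, t=29] → before → no.
Q [t=38, t=64] → overlaps → yes.
U [t=58, t=114] → overlapped-by → yes.
W [t=6, t=55] → overlaps → yes.
Result: A, D, G, L, N, Q, U, W.

A, D, G, L, N, Q, U, W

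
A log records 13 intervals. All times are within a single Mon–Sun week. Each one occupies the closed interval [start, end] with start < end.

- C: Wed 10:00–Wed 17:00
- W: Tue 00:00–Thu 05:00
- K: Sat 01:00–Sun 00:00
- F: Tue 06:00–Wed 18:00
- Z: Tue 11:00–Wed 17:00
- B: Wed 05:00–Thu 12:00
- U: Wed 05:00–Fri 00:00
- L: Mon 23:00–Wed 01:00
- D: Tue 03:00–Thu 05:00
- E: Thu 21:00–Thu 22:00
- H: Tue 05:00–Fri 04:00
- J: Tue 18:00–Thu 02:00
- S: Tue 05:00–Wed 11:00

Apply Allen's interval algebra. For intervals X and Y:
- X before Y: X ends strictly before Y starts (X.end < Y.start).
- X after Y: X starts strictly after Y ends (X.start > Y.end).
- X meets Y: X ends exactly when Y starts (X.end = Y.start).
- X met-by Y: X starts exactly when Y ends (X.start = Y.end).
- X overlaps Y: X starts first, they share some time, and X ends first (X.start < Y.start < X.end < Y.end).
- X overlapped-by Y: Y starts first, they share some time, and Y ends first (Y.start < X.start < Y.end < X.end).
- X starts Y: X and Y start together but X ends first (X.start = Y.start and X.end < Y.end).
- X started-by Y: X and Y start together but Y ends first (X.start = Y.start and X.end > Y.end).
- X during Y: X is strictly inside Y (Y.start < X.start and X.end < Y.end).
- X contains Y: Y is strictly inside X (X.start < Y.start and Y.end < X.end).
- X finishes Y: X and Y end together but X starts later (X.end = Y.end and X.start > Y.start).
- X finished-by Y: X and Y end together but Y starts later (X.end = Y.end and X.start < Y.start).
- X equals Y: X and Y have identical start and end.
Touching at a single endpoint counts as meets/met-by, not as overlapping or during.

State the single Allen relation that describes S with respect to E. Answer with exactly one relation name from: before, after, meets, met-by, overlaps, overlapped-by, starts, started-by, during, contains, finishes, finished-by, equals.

before

S = [Tue 05:00, Wed 11:00]; E = [Thu 21:00, Thu 22:00].
Compare endpoints: S.start < E.start, S.start < E.end, S.end < E.start, S.end < E.end.
That pattern is 'before'.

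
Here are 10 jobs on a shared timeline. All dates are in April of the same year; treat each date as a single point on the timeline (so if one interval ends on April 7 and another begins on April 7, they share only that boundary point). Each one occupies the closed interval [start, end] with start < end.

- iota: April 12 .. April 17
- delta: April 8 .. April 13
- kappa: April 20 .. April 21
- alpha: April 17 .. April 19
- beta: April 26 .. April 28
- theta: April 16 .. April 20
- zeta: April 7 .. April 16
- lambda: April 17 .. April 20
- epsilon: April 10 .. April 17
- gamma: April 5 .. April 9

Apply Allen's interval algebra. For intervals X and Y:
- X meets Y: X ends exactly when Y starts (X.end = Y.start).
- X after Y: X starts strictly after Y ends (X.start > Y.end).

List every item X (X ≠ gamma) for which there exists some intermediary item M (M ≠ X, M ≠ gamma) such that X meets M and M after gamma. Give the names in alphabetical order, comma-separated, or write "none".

epsilon, iota, lambda, theta, zeta

Target gamma = [April 5, April 9].
Intermediaries M with M after gamma: alpha, beta, epsilon, iota, kappa, lambda, theta.
Via alpha — items with X meets alpha: epsilon, iota.
Via beta — items with X meets beta: none.
Via epsilon — items with X meets epsilon: none.
Via iota — items with X meets iota: none.
Via kappa — items with X meets kappa: lambda, theta.
Via lambda — items with X meets lambda: epsilon, iota.
Via theta — items with X meets theta: zeta.
Union: epsilon, iota, lambda, theta, zeta.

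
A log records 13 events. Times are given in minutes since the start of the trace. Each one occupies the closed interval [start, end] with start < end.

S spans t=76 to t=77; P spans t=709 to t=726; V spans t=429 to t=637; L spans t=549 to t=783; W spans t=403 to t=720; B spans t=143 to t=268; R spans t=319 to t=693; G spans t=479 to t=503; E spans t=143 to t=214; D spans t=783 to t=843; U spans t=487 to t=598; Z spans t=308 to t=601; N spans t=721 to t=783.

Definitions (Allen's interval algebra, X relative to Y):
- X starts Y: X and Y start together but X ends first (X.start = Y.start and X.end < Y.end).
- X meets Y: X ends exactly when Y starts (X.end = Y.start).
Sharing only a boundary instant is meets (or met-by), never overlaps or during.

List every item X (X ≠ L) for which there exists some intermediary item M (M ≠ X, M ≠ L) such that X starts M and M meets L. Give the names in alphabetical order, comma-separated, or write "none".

Target L = [t=549, t=783].
Intermediaries M with M meets L: none.
Union: none.

none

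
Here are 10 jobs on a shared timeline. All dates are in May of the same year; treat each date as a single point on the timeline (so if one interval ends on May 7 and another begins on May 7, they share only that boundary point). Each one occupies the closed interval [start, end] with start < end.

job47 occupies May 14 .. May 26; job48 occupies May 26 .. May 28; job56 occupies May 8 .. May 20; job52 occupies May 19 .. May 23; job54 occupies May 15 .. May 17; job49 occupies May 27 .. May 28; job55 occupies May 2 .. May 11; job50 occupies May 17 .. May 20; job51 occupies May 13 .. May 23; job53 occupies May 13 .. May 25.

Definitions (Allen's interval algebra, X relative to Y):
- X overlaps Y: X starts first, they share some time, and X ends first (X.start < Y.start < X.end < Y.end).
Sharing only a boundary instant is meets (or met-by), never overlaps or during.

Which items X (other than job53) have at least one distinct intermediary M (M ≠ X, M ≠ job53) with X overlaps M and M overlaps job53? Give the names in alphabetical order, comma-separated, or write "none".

Target job53 = [May 13, May 25].
Intermediaries M with M overlaps job53: job56.
Via job56 — items with X overlaps job56: job55.
Union: job55.

job55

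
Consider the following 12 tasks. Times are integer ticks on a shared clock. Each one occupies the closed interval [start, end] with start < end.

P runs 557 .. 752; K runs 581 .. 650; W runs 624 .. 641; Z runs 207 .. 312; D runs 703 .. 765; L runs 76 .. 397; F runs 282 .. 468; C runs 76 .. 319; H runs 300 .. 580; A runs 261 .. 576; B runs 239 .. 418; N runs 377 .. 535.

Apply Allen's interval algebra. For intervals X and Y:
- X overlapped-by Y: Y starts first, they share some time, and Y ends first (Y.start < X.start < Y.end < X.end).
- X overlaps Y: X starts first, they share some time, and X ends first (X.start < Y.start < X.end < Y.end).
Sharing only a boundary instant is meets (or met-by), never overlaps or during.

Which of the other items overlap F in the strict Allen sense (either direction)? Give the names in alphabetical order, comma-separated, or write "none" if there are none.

B, C, H, L, N, Z

Target F = [282, 468].
A [261, 576] → contains → no.
B [239, 418] → overlaps → yes.
C [76, 319] → overlaps → yes.
D [703, 765] → after → no.
H [300, 580] → overlapped-by → yes.
K [581, 650] → after → no.
L [76, 397] → overlaps → yes.
N [377, 535] → overlapped-by → yes.
P [557, 752] → after → no.
W [624, 641] → after → no.
Z [207, 312] → overlaps → yes.
Result: B, C, H, L, N, Z.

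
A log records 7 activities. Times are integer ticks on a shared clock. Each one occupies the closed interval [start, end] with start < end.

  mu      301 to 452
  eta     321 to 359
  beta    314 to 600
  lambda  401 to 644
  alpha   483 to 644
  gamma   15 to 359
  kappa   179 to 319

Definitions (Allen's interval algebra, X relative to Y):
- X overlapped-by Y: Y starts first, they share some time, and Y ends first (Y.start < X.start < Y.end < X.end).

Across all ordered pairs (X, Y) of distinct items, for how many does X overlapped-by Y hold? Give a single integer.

8

Checking all 42 ordered pairs for relation 'overlapped-by'; matching pairs in alphabetical order:
(alpha, beta): alpha overlapped-by beta ✓
(beta, gamma): beta overlapped-by gamma ✓
(beta, kappa): beta overlapped-by kappa ✓
(beta, mu): beta overlapped-by mu ✓
(lambda, beta): lambda overlapped-by beta ✓
(lambda, mu): lambda overlapped-by mu ✓
(mu, gamma): mu overlapped-by gamma ✓
(mu, kappa): mu overlapped-by kappa ✓
Count: 8.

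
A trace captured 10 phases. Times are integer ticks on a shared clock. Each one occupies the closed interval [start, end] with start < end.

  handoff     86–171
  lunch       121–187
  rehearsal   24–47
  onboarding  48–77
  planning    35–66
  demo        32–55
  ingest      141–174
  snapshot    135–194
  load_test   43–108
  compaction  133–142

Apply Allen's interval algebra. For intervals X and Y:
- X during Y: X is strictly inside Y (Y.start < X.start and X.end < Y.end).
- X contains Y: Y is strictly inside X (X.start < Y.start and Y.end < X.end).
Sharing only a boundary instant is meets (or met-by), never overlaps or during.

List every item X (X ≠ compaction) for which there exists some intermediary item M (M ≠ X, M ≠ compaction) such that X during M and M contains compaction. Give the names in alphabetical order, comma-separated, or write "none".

Target compaction = [133, 142].
Intermediaries M with M contains compaction: handoff, lunch.
Via handoff — items with X during handoff: none.
Via lunch — items with X during lunch: ingest.
Union: ingest.

ingest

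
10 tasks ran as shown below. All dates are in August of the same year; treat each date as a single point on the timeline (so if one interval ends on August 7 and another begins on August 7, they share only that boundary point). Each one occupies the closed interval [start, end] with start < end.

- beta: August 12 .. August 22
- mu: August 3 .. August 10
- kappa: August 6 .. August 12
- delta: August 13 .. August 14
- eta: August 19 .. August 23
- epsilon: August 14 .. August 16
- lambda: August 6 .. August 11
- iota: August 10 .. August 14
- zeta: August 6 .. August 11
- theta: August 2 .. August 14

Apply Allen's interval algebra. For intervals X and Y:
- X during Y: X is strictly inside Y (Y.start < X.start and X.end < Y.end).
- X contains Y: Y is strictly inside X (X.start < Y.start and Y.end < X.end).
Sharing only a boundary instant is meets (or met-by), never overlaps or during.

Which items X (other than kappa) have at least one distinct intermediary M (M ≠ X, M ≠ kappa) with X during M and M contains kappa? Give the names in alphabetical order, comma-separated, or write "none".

Target kappa = [August 6, August 12].
Intermediaries M with M contains kappa: theta.
Via theta — items with X during theta: lambda, mu, zeta.
Union: lambda, mu, zeta.

lambda, mu, zeta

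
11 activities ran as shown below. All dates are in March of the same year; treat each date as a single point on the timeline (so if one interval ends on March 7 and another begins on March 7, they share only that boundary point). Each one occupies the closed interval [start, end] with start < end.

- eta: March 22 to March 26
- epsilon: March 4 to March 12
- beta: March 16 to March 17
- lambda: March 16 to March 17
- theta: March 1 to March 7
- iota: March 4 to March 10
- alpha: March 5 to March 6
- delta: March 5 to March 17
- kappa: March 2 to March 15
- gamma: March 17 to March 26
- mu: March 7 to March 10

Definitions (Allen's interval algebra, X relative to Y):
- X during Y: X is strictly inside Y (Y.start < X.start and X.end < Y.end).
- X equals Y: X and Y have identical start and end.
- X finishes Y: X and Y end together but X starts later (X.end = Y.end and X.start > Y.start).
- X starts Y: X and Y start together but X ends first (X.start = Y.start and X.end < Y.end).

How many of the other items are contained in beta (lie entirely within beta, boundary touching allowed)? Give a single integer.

1

Target beta = [March 16, March 17].
alpha [March 5, March 6] → before → no.
delta [March 5, March 17] → finished-by → no.
epsilon [March 4, March 12] → before → no.
eta [March 22, March 26] → after → no.
gamma [March 17, March 26] → met-by → no.
iota [March 4, March 10] → before → no.
kappa [March 2, March 15] → before → no.
lambda [March 16, March 17] → equals → counts.
mu [March 7, March 10] → before → no.
theta [March 1, March 7] → before → no.
Total: 1.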